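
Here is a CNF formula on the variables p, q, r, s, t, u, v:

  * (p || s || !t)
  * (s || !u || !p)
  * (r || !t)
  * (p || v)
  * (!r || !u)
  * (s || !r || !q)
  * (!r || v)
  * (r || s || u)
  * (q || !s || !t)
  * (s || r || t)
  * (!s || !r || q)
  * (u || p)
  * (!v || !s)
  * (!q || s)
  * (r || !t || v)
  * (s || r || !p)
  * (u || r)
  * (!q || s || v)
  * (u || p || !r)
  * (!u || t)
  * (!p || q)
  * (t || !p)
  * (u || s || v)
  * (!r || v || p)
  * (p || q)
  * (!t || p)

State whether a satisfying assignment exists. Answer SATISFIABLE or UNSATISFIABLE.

r = True:
  propagation gives u=False, v=True, p=True, s=False; an empty clause results — contradiction.
r = False:
  propagation gives t=False, s=True, v=False, p=True; an empty clause results — contradiction.
Every branch closes, so no satisfying assignment exists.

UNSATISFIABLE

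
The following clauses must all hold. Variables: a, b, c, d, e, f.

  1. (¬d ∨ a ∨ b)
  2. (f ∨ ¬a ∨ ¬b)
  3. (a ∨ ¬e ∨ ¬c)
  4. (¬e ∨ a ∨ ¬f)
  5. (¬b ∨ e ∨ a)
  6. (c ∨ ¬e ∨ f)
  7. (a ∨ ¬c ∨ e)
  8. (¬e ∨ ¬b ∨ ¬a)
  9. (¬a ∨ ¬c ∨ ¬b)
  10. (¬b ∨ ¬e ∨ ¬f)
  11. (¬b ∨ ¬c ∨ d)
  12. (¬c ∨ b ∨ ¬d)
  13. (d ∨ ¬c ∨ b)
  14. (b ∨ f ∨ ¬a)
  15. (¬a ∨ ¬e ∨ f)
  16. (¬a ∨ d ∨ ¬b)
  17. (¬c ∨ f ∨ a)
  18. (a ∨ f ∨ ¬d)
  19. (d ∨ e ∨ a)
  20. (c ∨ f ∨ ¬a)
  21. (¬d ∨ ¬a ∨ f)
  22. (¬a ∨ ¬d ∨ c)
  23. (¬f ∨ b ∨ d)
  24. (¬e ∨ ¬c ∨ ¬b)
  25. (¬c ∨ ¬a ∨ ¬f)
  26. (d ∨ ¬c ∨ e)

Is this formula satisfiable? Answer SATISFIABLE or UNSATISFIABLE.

a = True:
  b = True:
    propagation gives f=True, e=False, c=False, d=True; an empty clause results — contradiction.
  b = False:
    propagation gives f=True, d=True, c=False; an empty clause results — contradiction.
a = False:
  c = True:
    propagation gives e=False; an empty clause results — contradiction.
  c = False:
    e = True:
      propagation gives f=False; contradiction.
    e = False:
      propagation gives b=False, d=False; contradiction.
Every branch closes, so no satisfying assignment exists.

UNSATISFIABLE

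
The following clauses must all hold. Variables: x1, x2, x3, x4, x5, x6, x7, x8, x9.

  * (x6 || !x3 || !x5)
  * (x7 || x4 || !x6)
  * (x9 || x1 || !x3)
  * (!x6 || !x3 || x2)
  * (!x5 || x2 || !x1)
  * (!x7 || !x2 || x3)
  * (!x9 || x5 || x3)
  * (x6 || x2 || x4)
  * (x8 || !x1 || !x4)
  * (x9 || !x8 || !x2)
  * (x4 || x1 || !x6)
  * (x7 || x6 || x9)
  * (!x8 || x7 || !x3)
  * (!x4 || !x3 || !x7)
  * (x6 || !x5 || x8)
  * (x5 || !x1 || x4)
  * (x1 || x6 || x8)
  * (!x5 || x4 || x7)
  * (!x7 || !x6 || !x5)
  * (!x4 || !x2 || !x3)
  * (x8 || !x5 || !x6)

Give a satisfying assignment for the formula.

x1=F, x2=F, x3=F, x4=T, x5=T, x6=T, x7=F, x8=T, x9=F

Try x1 = False.
The remaining clauses are satisfied by x2 = False, x3 = False, x4 = True, x5 = True, x6 = True, x7 = False, x8 = True, x9 = False.
Every clause has at least one true literal under this assignment.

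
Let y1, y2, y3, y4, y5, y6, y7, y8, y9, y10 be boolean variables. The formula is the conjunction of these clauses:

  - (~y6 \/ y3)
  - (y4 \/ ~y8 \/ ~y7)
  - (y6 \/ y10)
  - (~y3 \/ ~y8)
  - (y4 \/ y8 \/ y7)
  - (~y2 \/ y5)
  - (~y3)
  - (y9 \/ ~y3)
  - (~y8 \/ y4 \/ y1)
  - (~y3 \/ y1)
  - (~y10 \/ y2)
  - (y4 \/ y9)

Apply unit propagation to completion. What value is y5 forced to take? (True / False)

True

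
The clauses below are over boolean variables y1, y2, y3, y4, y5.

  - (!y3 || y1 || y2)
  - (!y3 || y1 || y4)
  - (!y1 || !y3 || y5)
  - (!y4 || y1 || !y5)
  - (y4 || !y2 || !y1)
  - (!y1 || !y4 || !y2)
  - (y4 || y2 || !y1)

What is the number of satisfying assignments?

Case analysis on y1 and y4:
  y1=T, y4=T: remaining (y2,y3,y5) ∈ {(F,F,F); (F,F,T); (F,T,T)} — 3.
  y1=T, y4=F: a clause becomes empty — 0.
  y1=F, y4=T: remaining (y2,y3,y5) ∈ {(F,F,F); (T,F,F); (T,T,F)} — 3.
  y1=F, y4=F: remaining (y2,y3,y5) ∈ {(F,F,F); (F,F,T); (T,F,F); (T,F,T)} — 4.
Total: 3 + 0 + 3 + 4 = 10.

10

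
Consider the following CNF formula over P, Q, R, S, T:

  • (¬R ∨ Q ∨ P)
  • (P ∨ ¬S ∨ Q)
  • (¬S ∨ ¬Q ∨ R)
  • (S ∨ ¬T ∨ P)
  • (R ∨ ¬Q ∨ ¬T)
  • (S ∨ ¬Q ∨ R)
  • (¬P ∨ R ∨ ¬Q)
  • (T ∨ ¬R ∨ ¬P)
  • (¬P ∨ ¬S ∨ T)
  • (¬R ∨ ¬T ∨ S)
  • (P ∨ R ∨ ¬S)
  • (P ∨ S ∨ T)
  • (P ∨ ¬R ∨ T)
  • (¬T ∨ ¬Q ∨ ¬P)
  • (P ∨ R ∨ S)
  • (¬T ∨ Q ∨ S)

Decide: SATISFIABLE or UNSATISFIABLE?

Branch on P: take P = True.
Set Q = False and propagate.
The remaining clauses are satisfied by R = False, S = True, T = True.
Every clause has at least one true literal under this assignment.
So P = 1  Q = 0  R = 0  S = 1  T = 1 is a satisfying assignment.

SATISFIABLE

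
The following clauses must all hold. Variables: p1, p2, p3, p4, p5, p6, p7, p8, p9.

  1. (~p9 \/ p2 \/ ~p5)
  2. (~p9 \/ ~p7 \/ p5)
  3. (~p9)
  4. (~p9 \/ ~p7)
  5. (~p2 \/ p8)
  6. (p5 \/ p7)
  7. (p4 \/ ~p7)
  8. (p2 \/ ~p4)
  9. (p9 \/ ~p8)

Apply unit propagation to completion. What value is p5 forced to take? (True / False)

True

(~p9) stands alone — p9 = False.
From (~p8 \/ p9) and p9 = False: p8 = False.
(p8 \/ ~p2) with p8 = False leaves only ~p2, so p2 = False.
In (p2 \/ ~p4), p2 is now false; ~p4 must hold, so p4 = False.
In (~p7 \/ p4), p4 is now false; ~p7 must hold, so p7 = False.
(p7 \/ p5) with p7 = False leaves only p5, so p5 = True.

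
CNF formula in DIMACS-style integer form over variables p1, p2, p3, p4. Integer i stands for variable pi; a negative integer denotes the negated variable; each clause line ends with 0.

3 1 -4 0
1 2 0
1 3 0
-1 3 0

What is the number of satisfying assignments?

6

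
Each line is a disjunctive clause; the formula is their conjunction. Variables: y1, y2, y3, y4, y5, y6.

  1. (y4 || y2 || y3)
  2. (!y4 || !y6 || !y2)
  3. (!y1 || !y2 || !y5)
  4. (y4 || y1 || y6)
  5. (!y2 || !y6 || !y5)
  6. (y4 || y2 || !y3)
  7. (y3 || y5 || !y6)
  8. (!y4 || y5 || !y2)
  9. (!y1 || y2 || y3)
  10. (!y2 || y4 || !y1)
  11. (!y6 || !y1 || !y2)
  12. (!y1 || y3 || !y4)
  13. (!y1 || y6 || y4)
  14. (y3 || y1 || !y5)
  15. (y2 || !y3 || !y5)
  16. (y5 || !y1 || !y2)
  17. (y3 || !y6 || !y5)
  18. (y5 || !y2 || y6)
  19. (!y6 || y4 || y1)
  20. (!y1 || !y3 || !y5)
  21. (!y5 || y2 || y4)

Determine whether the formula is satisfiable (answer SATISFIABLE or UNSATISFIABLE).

SATISFIABLE

Set y1 = False and propagate.
For the remaining variables, y2 = False, y3 = True, y4 = True, y5 = False, y6 = False works.
Every clause has at least one true literal under this assignment.
So y1=F, y2=F, y3=T, y4=T, y5=F, y6=F is a satisfying assignment.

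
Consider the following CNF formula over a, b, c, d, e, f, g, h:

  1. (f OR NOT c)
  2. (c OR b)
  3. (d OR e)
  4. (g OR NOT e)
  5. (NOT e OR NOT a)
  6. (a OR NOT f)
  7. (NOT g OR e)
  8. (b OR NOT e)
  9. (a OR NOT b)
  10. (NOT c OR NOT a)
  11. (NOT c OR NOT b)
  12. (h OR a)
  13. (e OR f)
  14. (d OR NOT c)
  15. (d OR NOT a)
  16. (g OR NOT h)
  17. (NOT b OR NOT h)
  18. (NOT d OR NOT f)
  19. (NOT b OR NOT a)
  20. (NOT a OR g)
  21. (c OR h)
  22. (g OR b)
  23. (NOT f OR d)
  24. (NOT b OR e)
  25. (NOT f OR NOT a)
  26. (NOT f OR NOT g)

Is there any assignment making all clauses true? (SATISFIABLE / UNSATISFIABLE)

UNSATISFIABLE

a = True:
  propagation gives e=False, d=True, g=False; an empty clause results — contradiction.
a = False:
  propagation gives f=False, c=False, b=True; an empty clause results — contradiction.
Every branch closes, so no satisfying assignment exists.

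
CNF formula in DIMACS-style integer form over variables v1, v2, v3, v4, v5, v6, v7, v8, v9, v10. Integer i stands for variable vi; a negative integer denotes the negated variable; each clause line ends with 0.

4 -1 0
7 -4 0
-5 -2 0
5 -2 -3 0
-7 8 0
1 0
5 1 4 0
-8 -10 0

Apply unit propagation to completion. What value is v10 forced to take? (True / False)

False

(v1) is a unit clause: v1 = True.
(¬v1 ∨ v4) with v1 = True leaves only v4, so v4 = True.
(¬v4 ∨ v7): since v4 = True, the clause reduces to (v7). v7 = True.
In (v8 ∨ ¬v7), ¬v7 is now false; v8 must hold, so v8 = True.
(¬v10 ∨ ¬v8): since v8 = True, the clause reduces to (¬v10). v10 = False.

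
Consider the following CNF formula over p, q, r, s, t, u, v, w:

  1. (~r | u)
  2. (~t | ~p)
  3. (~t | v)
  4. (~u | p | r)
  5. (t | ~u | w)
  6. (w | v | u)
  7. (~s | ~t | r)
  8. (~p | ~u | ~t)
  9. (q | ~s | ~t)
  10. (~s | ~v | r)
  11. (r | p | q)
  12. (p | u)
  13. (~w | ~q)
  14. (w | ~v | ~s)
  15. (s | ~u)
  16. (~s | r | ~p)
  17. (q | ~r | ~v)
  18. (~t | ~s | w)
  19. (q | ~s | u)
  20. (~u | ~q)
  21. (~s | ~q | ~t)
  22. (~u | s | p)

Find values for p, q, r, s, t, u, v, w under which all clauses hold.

p=T, q=F, r=F, s=F, t=F, u=F, v=T, w=T

Branch on p: take p = True.
  then t is forced to False.
Branch on q: take q = False.
Set r = False and propagate.
  then s is forced to False.
  then u is forced to False.
The remaining clauses are satisfied by v = True, w = True.
Every clause has at least one true literal under this assignment.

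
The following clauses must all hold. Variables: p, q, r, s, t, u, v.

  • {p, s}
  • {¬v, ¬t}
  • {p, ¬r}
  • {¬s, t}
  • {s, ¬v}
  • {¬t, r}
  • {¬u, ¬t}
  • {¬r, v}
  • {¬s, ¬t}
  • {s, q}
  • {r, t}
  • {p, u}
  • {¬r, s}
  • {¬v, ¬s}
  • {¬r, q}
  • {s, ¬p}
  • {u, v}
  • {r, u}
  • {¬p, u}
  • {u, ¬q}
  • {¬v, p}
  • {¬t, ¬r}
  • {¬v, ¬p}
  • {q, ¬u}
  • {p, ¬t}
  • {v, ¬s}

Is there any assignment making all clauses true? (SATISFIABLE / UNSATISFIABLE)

s = True:
  propagation gives t=True; an empty clause results — contradiction.
s = False:
  propagation gives p=True; an empty clause results — contradiction.
Every branch closes, so no satisfying assignment exists.

UNSATISFIABLE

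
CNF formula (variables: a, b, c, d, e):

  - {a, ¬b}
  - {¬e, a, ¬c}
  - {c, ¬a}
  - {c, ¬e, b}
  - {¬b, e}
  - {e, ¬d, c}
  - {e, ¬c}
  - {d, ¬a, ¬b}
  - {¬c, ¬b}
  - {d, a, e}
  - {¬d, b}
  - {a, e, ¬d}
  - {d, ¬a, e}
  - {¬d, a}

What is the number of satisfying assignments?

The models are:
  a=T b=F c=T d=F e=T
Count: 1.

1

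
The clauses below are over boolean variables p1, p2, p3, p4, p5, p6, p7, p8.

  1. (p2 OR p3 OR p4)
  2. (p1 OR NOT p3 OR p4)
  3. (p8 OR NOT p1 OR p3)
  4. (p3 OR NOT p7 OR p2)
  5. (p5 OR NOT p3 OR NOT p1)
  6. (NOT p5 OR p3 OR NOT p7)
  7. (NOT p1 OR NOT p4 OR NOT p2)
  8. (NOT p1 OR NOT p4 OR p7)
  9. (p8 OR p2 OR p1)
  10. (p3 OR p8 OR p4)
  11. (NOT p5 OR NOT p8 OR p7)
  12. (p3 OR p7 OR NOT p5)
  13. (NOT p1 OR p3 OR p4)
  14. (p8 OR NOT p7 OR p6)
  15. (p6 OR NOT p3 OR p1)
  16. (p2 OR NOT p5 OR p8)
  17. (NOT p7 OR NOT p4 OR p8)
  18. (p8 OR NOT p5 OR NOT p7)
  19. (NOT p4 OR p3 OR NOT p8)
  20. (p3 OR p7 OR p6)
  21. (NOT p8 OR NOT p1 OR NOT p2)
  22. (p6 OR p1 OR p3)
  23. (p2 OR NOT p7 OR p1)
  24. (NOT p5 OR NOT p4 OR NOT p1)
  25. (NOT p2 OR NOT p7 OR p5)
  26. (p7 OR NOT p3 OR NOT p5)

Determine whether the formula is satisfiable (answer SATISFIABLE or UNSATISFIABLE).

Pure literal: p6 appears only positively; assign p6 = True.
Try p1 = False.
Set p2 = True and propagate.
Set p3 = True and propagate.
  then p4 is forced to True.
The remaining clauses are satisfied by p5 = False, p7 = False, p8 = True.
So p1 = F  p2 = T  p3 = T  p4 = T  p5 = F  p6 = T  p7 = F  p8 = T is a satisfying assignment.

SATISFIABLE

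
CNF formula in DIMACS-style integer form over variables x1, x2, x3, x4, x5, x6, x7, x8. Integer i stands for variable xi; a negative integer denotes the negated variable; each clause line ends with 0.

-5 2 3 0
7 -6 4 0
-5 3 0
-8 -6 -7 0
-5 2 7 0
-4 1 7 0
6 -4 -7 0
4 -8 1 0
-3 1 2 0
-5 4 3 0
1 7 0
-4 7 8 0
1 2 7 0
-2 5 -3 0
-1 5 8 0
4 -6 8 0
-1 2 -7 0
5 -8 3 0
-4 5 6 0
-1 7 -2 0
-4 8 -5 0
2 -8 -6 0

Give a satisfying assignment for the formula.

x1 = F, x2 = T, x3 = T, x4 = F, x5 = T, x6 = F, x7 = T, x8 = F

Check each clause:
  1. (x2 ∨ ¬x5 ∨ x3) — x2 is true.
  2. (x7 ∨ ¬x6 ∨ x4) — ¬x6 is true.
  3. (x3 ∨ ¬x5) — x3 is true.
  4. (¬x6 ∨ ¬x7 ∨ ¬x8) — ¬x8 is true.
  5. (x7 ∨ x2 ∨ ¬x5) — x2 is true.
  6. (x1 ∨ ¬x4 ∨ x7) — ¬x4 is true.
  7. (x6 ∨ ¬x7 ∨ ¬x4) — ¬x4 is true.
  8. (¬x8 ∨ x1 ∨ x4) — ¬x8 is true.
  9. (x2 ∨ ¬x3 ∨ x1) — x2 is true.
  10. (x3 ∨ ¬x5 ∨ x4) — x3 is true.
  11. (x1 ∨ x7) — x7 is true.
  12. (x7 ∨ x8 ∨ ¬x4) — ¬x4 is true.
  13. (x2 ∨ x7 ∨ x1) — x2 is true.
  14. (¬x2 ∨ x5 ∨ ¬x3) — x5 is true.
  15. (¬x1 ∨ x8 ∨ x5) — x5 is true.
  16. (x8 ∨ x4 ∨ ¬x6) — ¬x6 is true.
  17. (x2 ∨ ¬x1 ∨ ¬x7) — x2 is true.
  18. (x3 ∨ ¬x8 ∨ x5) — ¬x8 is true.
  19. (¬x4 ∨ x5 ∨ x6) — ¬x4 is true.
  20. (x7 ∨ ¬x2 ∨ ¬x1) — ¬x1 is true.
  21. (¬x5 ∨ x8 ∨ ¬x4) — ¬x4 is true.
  22. (x2 ∨ ¬x8 ∨ ¬x6) — ¬x8 is true.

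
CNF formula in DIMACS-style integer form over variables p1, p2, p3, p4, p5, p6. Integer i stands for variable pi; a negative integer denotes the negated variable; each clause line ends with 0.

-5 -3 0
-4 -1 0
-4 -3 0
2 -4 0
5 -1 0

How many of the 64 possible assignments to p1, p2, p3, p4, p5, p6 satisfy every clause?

20

Split on p4, then p1.
  p4=1, p1=1: a clause becomes empty — 0.
  p4=1, p1=0: remaining (p2,p3,p5,p6) ∈ {(1,0,0,0); (1,0,0,1); (1,0,1,0); (1,0,1,1)} — 4.
  p4=0, p1=1: remaining (p2,p3,p5,p6) ∈ {(0,0,1,0); (0,0,1,1); (1,0,1,0); (1,0,1,1)} — 4.
  p4=0, p1=0: p2, p6 free; 3 ways for (p3,p5) × 2^2 = 12.
Total: 0 + 4 + 4 + 12 = 20.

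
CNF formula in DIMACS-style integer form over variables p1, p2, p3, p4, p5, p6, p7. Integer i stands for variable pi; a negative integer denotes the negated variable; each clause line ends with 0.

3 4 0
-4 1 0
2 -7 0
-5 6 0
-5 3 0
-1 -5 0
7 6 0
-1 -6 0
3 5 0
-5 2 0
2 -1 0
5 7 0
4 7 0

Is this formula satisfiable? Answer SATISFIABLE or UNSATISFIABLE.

SATISFIABLE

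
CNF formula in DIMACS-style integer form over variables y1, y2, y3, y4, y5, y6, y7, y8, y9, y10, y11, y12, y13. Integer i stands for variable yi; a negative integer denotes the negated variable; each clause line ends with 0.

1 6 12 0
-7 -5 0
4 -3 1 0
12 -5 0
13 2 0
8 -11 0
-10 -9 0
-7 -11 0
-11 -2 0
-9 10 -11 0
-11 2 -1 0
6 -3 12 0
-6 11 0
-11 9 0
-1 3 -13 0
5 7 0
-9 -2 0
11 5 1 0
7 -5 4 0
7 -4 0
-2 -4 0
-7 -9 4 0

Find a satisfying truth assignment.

y1=1, y2=0, y3=1, y4=1, y5=0, y6=0, y7=1, y8=0, y9=0, y10=1, y11=0, y12=1, y13=1

Check each clause:
  1. {y1, y12, y6} — y1 is true.
  2. {¬y7, ¬y5} — ¬y5 is true.
  3. {¬y3, y1, y4} — y1 is true.
  4. {¬y5, y12} — ¬y5 is true.
  5. {y13, y2} — y13 is true.
  6. {¬y11, y8} — ¬y11 is true.
  7. {¬y9, ¬y10} — ¬y9 is true.
  8. {¬y7, ¬y11} — ¬y11 is true.
  9. {¬y2, ¬y11} — ¬y11 is true.
  10. {y10, ¬y11, ¬y9} — y10 is true.
  11. {y2, ¬y11, ¬y1} — ¬y11 is true.
  12. {y12, ¬y3, y6} — y12 is true.
  13. {¬y6, y11} — ¬y6 is true.
  14. {y9, ¬y11} — ¬y11 is true.
  15. {¬y1, y3, ¬y13} — y3 is true.
  16. {y5, y7} — y7 is true.
  17. {¬y9, ¬y2} — ¬y2 is true.
  18. {y1, y5, y11} — y1 is true.
  19. {y7, ¬y5, y4} — ¬y5 is true.
  20. {y7, ¬y4} — y7 is true.
  21. {¬y2, ¬y4} — ¬y2 is true.
  22. {¬y9, y4, ¬y7} — y4 is true.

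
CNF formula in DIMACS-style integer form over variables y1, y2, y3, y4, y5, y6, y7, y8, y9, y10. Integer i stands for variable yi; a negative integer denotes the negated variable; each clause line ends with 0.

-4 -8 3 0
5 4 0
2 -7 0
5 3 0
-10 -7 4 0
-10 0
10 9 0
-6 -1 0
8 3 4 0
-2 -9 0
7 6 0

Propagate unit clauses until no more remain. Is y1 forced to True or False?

(!y10) stands alone — y10 = False.
(y10 || y9) with y10 = False leaves only y9, so y9 = True.
From (!y2 || !y9) and y9 = True: y2 = False.
(!y7 || y2): since y2 = False, the clause reduces to (!y7). y7 = False.
In (y6 || y7), y7 is now false; y6 must hold, so y6 = True.
(!y6 || !y1) with y6 = True leaves only !y1, so y1 = False.

False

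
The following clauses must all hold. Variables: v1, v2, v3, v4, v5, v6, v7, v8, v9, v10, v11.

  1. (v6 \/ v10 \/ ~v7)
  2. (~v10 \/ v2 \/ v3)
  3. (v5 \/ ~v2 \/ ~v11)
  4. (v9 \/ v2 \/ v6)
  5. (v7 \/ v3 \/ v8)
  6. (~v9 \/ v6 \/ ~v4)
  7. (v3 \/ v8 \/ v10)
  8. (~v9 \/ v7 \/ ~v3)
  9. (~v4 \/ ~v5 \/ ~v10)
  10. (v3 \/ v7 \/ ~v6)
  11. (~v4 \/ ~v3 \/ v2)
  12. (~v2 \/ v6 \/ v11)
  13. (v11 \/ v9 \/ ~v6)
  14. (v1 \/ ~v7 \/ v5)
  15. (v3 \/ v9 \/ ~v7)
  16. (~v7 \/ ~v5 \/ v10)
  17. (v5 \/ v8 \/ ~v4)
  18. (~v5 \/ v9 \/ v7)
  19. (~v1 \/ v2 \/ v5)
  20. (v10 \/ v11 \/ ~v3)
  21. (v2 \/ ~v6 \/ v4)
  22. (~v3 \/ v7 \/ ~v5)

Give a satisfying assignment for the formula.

v1=1, v2=1, v3=1, v4=1, v5=0, v6=1, v7=1, v8=1, v9=1, v10=1, v11=0

Check each clause:
  1. (~v7 \/ v10 \/ v6) — v10 is true.
  2. (~v10 \/ v3 \/ v2) — v2 is true.
  3. (~v2 \/ v5 \/ ~v11) — ~v11 is true.
  4. (v9 \/ v6 \/ v2) — v9 is true.
  5. (v3 \/ v8 \/ v7) — v8 is true.
  6. (~v9 \/ ~v4 \/ v6) — v6 is true.
  7. (v3 \/ v8 \/ v10) — v8 is true.
  8. (~v9 \/ ~v3 \/ v7) — v7 is true.
  9. (~v4 \/ ~v10 \/ ~v5) — ~v5 is true.
  10. (~v6 \/ v7 \/ v3) — v3 is true.
  11. (v2 \/ ~v4 \/ ~v3) — v2 is true.
  12. (v11 \/ ~v2 \/ v6) — v6 is true.
  13. (~v6 \/ v11 \/ v9) — v9 is true.
  14. (v1 \/ v5 \/ ~v7) — v1 is true.
  15. (v9 \/ v3 \/ ~v7) — v9 is true.
  16. (~v7 \/ ~v5 \/ v10) — v10 is true.
  17. (~v4 \/ v8 \/ v5) — v8 is true.
  18. (v7 \/ v9 \/ ~v5) — v9 is true.
  19. (~v1 \/ v5 \/ v2) — v2 is true.
  20. (~v3 \/ v10 \/ v11) — v10 is true.
  21. (~v6 \/ v2 \/ v4) — v2 is true.
  22. (v7 \/ ~v3 \/ ~v5) — ~v5 is true.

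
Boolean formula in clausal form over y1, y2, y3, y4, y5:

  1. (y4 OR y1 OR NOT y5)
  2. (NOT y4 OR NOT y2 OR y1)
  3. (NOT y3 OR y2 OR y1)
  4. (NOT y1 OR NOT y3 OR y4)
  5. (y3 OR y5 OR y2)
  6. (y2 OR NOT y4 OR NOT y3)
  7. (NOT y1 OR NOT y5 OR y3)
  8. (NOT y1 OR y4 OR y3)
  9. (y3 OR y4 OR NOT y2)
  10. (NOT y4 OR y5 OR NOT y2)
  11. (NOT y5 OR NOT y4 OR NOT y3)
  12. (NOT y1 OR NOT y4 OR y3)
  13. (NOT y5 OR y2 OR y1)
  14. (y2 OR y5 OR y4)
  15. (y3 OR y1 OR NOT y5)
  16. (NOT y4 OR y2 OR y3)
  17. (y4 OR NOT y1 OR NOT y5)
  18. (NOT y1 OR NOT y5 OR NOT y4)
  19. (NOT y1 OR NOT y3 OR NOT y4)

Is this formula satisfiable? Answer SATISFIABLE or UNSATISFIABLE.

SATISFIABLE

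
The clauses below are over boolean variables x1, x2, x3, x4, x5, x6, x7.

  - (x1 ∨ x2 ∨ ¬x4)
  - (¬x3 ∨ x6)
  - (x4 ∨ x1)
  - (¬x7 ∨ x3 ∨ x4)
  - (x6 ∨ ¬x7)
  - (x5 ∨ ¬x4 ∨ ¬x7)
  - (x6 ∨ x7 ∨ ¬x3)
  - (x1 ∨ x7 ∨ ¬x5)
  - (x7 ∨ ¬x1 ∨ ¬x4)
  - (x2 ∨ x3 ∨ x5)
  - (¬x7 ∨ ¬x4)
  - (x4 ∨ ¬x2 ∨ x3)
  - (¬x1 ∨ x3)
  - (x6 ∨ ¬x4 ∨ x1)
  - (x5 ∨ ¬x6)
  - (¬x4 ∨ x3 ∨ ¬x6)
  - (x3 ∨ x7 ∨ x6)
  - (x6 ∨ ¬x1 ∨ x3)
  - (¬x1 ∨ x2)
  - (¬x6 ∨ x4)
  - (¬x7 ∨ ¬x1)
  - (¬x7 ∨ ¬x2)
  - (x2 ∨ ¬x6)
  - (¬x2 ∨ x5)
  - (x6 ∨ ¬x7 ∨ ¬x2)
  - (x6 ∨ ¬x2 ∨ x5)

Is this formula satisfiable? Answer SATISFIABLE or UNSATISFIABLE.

UNSATISFIABLE

x6 = True:
  propagation gives x5=True, x4=True, x7=False, x1=True; an empty clause results — contradiction.
x6 = False:
  propagation gives x3=False, x7=False; an empty clause results — contradiction.
Every branch closes, so no satisfying assignment exists.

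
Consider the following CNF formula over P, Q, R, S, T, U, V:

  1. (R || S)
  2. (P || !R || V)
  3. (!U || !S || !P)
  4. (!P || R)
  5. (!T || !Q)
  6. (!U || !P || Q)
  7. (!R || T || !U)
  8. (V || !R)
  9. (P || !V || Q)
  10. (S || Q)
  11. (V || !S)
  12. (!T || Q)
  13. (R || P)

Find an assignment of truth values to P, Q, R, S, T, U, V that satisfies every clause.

P=F, Q=T, R=T, S=F, T=F, U=F, V=T

U occurs only negated in the remaining clauses — set U = False.
Try P = False.
  then R is forced to True.
  then V is forced to True.
  then Q is forced to True.
  then T is forced to False.
S is now unconstrained; take S = False.
Check each clause:
  1. (S || R) — R is true.
  2. (!R || P || V) — V is true.
  3. (!S || !P || !U) — !U is true.
  4. (!P || R) — R is true.
  5. (!T || !Q) — !T is true.
  6. (Q || !U || !P) — !U is true.
  7. (!R || !U || T) — !U is true.
  8. (V || !R) — V is true.
  9. (!V || P || Q) — Q is true.
  10. (S || Q) — Q is true.
  11. (!S || V) — !S is true.
  12. (Q || !T) — Q is true.
  13. (P || R) — R is true.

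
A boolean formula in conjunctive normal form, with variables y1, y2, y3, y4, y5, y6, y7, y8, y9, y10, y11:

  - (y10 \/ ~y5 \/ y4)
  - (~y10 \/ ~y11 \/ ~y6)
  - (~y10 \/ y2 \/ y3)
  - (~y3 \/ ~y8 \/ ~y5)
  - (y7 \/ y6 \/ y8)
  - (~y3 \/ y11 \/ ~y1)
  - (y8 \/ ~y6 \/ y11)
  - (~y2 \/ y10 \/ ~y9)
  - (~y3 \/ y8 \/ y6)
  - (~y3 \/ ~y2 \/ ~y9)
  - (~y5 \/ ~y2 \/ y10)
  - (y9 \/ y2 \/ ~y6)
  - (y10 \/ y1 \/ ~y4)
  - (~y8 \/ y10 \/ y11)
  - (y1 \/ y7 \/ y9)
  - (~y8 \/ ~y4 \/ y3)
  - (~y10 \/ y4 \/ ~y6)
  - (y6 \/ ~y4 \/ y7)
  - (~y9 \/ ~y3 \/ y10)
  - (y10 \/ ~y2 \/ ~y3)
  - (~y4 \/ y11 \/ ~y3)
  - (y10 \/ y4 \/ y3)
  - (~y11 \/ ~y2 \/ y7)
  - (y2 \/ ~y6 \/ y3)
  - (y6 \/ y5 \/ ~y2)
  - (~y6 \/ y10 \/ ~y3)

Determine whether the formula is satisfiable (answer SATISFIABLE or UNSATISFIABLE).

SATISFIABLE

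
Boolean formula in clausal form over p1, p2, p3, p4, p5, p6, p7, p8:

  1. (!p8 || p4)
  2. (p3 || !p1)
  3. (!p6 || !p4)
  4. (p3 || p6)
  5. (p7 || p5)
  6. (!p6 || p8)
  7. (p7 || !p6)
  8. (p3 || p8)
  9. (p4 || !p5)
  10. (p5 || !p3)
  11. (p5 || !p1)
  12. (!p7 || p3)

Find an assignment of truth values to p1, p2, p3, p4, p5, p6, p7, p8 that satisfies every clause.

p1 occurs only negated in the remaining clauses — set p1 = False.
Try p3 = True.
  then p5 is forced to True.
  then p4 is forced to True.
  then p6 is forced to False.
p2, p7, p8 are now unconstrained; take p2 = True, p7 = True, p8 = True.
Check each clause:
  1. (!p8 || p4) — p4 is true.
  2. (p3 || !p1) — p3 is true.
  3. (!p4 || !p6) — !p6 is true.
  4. (p3 || p6) — p3 is true.
  5. (p7 || p5) — p5 is true.
  6. (!p6 || p8) — p8 is true.
  7. (p7 || !p6) — !p6 is true.
  8. (p3 || p8) — p8 is true.
  9. (p4 || !p5) — p4 is true.
  10. (!p3 || p5) — p5 is true.
  11. (p5 || !p1) — p5 is true.
  12. (p3 || !p7) — p3 is true.

p1 = F  p2 = T  p3 = T  p4 = T  p5 = T  p6 = F  p7 = T  p8 = T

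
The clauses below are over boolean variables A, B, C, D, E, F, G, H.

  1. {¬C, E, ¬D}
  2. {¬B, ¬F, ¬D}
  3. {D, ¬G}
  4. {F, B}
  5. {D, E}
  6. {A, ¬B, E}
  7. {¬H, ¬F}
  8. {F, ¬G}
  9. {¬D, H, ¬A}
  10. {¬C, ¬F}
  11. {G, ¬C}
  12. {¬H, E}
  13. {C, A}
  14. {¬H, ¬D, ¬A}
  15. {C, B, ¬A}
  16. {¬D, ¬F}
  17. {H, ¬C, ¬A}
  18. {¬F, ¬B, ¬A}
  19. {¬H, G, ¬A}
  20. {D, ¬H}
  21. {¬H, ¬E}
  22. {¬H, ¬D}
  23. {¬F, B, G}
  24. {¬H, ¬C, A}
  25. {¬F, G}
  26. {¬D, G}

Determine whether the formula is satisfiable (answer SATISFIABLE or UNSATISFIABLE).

Set A = True and propagate.
Branch on B: take B = True.
  then F is forced to False.
  then G is forced to False.
  then C is forced to False.
  then H is forced to False.
  then D is forced to False.
  then E is forced to True.
Every clause has at least one true literal under this assignment.
So A=T  B=T  C=F  D=F  E=T  F=F  G=F  H=F is a satisfying assignment.

SATISFIABLE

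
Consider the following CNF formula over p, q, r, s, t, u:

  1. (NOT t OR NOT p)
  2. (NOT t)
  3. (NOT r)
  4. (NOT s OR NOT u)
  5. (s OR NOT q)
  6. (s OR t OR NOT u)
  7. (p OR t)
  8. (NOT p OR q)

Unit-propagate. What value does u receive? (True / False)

(NOT t) is a unit clause: t = False.
Unit clause (NOT r) sets r = False.
(t OR p): since t = False, the clause reduces to (p). p = True.
(q OR NOT p): since p = True, the clause reduces to (q). q = True.
From (NOT q OR s) and q = True: s = True.
(NOT u OR NOT s) with s = True leaves only NOT u, so u = False.

False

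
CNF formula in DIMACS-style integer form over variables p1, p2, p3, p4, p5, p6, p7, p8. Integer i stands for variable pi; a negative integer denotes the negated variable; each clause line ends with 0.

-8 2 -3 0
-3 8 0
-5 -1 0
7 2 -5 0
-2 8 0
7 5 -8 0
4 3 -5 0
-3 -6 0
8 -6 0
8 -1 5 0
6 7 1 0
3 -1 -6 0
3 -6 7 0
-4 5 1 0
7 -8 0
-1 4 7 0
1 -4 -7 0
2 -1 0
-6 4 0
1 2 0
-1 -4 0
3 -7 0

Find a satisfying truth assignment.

p1=F, p2=T, p3=T, p4=F, p5=F, p6=F, p7=T, p8=T

Check each clause:
  1. (~p8 | p2 | ~p3) — p2 is true.
  2. (~p3 | p8) — p8 is true.
  3. (~p5 | ~p1) — ~p5 is true.
  4. (~p5 | p7 | p2) — p2 is true.
  5. (~p2 | p8) — p8 is true.
  6. (~p8 | p5 | p7) — p7 is true.
  7. (p4 | ~p5 | p3) — p3 is true.
  8. (~p6 | ~p3) — ~p6 is true.
  9. (~p6 | p8) — p8 is true.
  10. (p5 | ~p1 | p8) — p8 is true.
  11. (p7 | p6 | p1) — p7 is true.
  12. (~p1 | p3 | ~p6) — ~p6 is true.
  13. (p3 | p7 | ~p6) — ~p6 is true.
  14. (p5 | ~p4 | p1) — ~p4 is true.
  15. (~p8 | p7) — p7 is true.
  16. (p7 | ~p1 | p4) — ~p1 is true.
  17. (p1 | ~p4 | ~p7) — ~p4 is true.
  18. (~p1 | p2) — p2 is true.
  19. (~p6 | p4) — ~p6 is true.
  20. (p1 | p2) — p2 is true.
  21. (~p1 | ~p4) — ~p4 is true.
  22. (~p7 | p3) — p3 is true.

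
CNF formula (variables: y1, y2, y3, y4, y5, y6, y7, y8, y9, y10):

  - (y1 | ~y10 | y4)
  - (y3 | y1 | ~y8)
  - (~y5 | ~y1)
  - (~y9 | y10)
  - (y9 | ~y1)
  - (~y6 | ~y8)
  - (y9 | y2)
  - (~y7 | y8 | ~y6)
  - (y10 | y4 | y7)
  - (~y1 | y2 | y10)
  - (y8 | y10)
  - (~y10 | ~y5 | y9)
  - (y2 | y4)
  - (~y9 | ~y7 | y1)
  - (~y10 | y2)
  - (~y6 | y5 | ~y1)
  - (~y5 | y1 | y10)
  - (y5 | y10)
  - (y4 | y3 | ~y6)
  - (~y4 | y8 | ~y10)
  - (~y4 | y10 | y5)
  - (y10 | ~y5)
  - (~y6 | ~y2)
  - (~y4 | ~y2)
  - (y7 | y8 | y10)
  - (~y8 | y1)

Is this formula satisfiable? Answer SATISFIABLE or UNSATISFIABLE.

SATISFIABLE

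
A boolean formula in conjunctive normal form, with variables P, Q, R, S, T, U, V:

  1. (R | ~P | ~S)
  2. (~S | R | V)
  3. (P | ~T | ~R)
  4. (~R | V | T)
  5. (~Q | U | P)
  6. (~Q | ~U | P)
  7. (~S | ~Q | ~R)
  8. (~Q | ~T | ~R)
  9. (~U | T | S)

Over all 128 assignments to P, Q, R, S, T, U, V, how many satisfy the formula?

37

Case analysis on R and P:
  R=1, P=1: 12 of the 32 assignments to (Q,S,T,U,V) work.
  R=1, P=0: remaining (Q,S,T,U,V) ∈ {(0,0,0,0,1); (0,1,0,0,1); (0,1,0,1,1)} — 3.
  R=0, P=1: Q, V free; 3 ways for (S,T,U) × 2^2 = 12.
  R=0, P=0: 10 of the 32 assignments to (Q,S,T,U,V) work.
Total: 12 + 3 + 12 + 10 = 37.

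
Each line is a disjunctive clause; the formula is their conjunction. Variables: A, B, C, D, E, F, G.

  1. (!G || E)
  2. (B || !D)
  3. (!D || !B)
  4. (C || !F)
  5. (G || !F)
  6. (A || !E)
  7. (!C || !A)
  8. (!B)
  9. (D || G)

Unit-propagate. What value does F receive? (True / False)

False

(!B) is a unit clause: B = False.
In (B || !D), B is now false; !D must hold, so D = False.
In (D || G), D is now false; G must hold, so G = True.
(!G || E) with G = True leaves only E, so E = True.
In (!E || A), !E is now false; A must hold, so A = True.
In (!C || !A), !A is now false; !C must hold, so C = False.
From (C || !F) and C = False: F = False.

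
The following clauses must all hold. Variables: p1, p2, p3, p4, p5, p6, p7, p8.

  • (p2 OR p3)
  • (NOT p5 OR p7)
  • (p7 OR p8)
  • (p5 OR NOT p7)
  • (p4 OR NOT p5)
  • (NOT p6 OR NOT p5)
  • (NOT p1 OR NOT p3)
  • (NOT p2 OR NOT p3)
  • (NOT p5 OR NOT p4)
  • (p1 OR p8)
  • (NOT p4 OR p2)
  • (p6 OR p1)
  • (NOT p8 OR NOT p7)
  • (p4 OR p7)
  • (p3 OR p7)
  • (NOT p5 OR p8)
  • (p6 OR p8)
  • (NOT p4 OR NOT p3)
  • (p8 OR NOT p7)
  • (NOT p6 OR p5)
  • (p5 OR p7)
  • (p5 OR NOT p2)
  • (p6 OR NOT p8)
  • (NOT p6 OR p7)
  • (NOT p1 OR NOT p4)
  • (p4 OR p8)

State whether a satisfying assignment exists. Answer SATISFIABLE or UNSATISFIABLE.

p5 = True:
  propagation gives p7=True, p4=True; an empty clause results — contradiction.
p5 = False:
  propagation gives p7=False; an empty clause results — contradiction.
Every branch closes, so no satisfying assignment exists.

UNSATISFIABLE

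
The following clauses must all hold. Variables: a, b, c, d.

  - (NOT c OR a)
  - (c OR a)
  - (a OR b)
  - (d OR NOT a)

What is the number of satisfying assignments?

4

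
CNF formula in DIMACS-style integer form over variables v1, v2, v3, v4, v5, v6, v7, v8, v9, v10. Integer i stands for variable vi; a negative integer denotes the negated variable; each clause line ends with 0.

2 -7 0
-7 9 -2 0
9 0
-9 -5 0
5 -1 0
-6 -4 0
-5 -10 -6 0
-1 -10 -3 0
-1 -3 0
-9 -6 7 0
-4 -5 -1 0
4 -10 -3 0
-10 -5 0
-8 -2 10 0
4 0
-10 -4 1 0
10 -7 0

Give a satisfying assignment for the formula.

v1=0, v2=0, v3=1, v4=1, v5=0, v6=0, v7=0, v8=1, v9=1, v10=0

(v9) is a unit clause, so v9 = True.
Unit propagation: (~v5) forces v5 = False.
The clause (~v1) is unit: v1 must be False.
The clause (v4) is unit: v4 must be True.
(~v6) is a unit clause, so v6 = False.
(~v10) is a unit clause, so v10 = False.
The clause (~v7) is unit: v7 must be False.
Pure literal: v2 appears only negated; assign v2 = False.
v3, v8 are now unconstrained; take v3 = True, v8 = True.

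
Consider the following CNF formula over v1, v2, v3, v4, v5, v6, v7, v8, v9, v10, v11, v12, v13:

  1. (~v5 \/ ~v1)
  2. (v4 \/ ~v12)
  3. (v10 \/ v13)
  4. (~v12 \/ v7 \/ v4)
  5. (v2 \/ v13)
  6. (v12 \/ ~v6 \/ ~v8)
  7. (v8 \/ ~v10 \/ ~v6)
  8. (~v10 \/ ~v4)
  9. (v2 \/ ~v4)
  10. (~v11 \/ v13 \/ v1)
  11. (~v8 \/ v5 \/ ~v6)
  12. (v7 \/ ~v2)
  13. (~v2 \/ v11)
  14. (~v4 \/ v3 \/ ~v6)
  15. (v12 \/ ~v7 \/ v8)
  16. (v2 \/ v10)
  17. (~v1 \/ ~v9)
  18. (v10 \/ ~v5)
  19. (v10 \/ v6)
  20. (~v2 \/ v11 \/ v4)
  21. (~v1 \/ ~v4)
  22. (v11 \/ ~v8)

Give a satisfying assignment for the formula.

v1 = False, v2 = False, v3 = False, v4 = False, v5 = False, v6 = False, v7 = False, v8 = False, v9 = True, v10 = True, v11 = False, v12 = False, v13 = True

Check each clause:
  1. (~v5 \/ ~v1) — ~v5 is true.
  2. (v4 \/ ~v12) — ~v12 is true.
  3. (v10 \/ v13) — v10 is true.
  4. (v4 \/ ~v12 \/ v7) — ~v12 is true.
  5. (v2 \/ v13) — v13 is true.
  6. (~v6 \/ v12 \/ ~v8) — ~v8 is true.
  7. (v8 \/ ~v6 \/ ~v10) — ~v6 is true.
  8. (~v4 \/ ~v10) — ~v4 is true.
  9. (~v4 \/ v2) — ~v4 is true.
  10. (v1 \/ ~v11 \/ v13) — ~v11 is true.
  11. (~v8 \/ v5 \/ ~v6) — ~v8 is true.
  12. (v7 \/ ~v2) — ~v2 is true.
  13. (v11 \/ ~v2) — ~v2 is true.
  14. (~v6 \/ v3 \/ ~v4) — ~v6 is true.
  15. (v12 \/ v8 \/ ~v7) — ~v7 is true.
  16. (v10 \/ v2) — v10 is true.
  17. (~v1 \/ ~v9) — ~v1 is true.
  18. (~v5 \/ v10) — v10 is true.
  19. (v6 \/ v10) — v10 is true.
  20. (v4 \/ v11 \/ ~v2) — ~v2 is true.
  21. (~v1 \/ ~v4) — ~v4 is true.
  22. (v11 \/ ~v8) — ~v8 is true.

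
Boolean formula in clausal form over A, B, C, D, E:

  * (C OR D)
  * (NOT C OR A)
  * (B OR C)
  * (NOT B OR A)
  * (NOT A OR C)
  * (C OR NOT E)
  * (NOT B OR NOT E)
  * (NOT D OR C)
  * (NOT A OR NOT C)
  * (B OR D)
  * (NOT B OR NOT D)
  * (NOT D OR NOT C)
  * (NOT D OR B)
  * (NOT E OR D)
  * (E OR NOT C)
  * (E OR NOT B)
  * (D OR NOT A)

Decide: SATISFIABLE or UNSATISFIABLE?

UNSATISFIABLE

C = True:
  propagation gives A=True; an empty clause results — contradiction.
C = False:
  propagation gives D=True; an empty clause results — contradiction.
Every branch closes, so no satisfying assignment exists.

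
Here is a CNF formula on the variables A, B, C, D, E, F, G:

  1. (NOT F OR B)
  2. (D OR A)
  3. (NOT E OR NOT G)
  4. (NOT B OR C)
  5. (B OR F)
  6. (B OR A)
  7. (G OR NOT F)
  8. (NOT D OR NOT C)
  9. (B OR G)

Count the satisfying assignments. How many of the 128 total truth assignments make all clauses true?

4

Satisfying assignments:
  A=1 B=1 C=1 D=0 E=0 F=0 G=0
  A=1 B=1 C=1 D=0 E=0 F=0 G=1
  A=1 B=1 C=1 D=0 E=0 F=1 G=1
  A=1 B=1 C=1 D=0 E=1 F=0 G=0
Count: 4.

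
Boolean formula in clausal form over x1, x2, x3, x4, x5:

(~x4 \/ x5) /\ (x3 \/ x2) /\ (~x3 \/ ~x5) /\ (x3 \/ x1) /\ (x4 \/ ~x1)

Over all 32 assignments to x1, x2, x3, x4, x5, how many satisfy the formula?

3

Satisfying assignments:
  x1=F x2=F x3=T x4=F x5=F
  x1=F x2=T x3=T x4=F x5=F
  x1=T x2=T x3=F x4=T x5=T
Count: 3.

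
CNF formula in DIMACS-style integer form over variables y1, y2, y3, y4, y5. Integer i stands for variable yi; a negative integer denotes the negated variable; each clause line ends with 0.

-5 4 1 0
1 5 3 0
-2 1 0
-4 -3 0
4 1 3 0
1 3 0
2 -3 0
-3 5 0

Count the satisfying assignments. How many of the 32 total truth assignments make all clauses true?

9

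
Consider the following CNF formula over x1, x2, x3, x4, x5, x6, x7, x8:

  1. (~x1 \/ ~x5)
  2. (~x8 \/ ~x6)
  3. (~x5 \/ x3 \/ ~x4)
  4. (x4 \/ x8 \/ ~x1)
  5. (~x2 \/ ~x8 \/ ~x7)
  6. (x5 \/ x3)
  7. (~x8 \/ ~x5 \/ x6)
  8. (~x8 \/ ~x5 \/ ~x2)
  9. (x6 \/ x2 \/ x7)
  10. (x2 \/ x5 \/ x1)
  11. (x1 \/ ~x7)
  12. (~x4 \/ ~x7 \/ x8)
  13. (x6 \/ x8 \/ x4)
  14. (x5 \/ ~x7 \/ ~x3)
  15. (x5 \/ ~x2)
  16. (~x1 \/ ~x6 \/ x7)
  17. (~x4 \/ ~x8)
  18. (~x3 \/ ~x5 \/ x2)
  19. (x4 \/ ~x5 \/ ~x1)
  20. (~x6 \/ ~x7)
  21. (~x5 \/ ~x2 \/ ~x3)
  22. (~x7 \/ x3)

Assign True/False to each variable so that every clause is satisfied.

Set x1 = False and propagate.
  then x7 is forced to False.
Set x2 = True and propagate.
  then x5 is forced to True.
  then x8 is forced to False.
  then x3 is forced to False.
  then x4 is forced to False.
  then x6 is forced to True.
Every clause has at least one true literal under this assignment.
Check each clause:
  1. (~x5 \/ ~x1) — ~x1 is true.
  2. (~x8 \/ ~x6) — ~x8 is true.
  3. (~x4 \/ x3 \/ ~x5) — ~x4 is true.
  4. (~x1 \/ x4 \/ x8) — ~x1 is true.
  5. (~x8 \/ ~x2 \/ ~x7) — ~x8 is true.
  6. (x5 \/ x3) — x5 is true.
  7. (x6 \/ ~x8 \/ ~x5) — ~x8 is true.
  8. (~x5 \/ ~x8 \/ ~x2) — ~x8 is true.
  9. (x6 \/ x2 \/ x7) — x2 is true.
  10. (x1 \/ x2 \/ x5) — x2 is true.
  11. (~x7 \/ x1) — ~x7 is true.
  12. (~x4 \/ x8 \/ ~x7) — ~x7 is true.
  13. (x6 \/ x8 \/ x4) — x6 is true.
  14. (x5 \/ ~x7 \/ ~x3) — ~x3 is true.
  15. (x5 \/ ~x2) — x5 is true.
  16. (~x6 \/ x7 \/ ~x1) — ~x1 is true.
  17. (~x8 \/ ~x4) — ~x8 is true.
  18. (x2 \/ ~x5 \/ ~x3) — x2 is true.
  19. (~x1 \/ ~x5 \/ x4) — ~x1 is true.
  20. (~x7 \/ ~x6) — ~x7 is true.
  21. (~x5 \/ ~x2 \/ ~x3) — ~x3 is true.
  22. (x3 \/ ~x7) — ~x7 is true.

x1=False, x2=True, x3=False, x4=False, x5=True, x6=True, x7=False, x8=False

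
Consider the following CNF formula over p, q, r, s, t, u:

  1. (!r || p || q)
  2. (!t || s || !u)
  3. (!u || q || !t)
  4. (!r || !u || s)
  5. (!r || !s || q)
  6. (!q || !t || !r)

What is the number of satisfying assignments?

Case analysis on q and r:
  q=1, r=1: p free; 3 ways for (s,t,u) × 2^1 = 6.
  q=1, r=0: p free; 7 ways for (s,t,u) × 2^1 = 14.
  q=0, r=1: remaining (p,s,t,u) ∈ {(1,0,0,0); (1,0,1,0)} — 2.
  q=0, r=0: p, s free; 3 ways for (t,u) × 2^2 = 12.
Total: 6 + 14 + 2 + 12 = 34.

34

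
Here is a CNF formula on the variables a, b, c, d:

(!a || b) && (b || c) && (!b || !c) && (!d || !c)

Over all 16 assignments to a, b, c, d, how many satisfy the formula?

5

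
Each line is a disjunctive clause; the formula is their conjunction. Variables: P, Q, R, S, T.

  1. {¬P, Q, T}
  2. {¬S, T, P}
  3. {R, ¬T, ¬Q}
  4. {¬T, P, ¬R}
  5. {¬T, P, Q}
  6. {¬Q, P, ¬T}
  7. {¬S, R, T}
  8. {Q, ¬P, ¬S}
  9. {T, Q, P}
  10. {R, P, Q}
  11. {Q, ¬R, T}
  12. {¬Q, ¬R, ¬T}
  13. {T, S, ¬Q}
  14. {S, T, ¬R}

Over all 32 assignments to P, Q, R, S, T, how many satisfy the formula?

3

Satisfying assignments:
  P=T Q=F R=F S=F T=T
  P=T Q=F R=T S=F T=T
  P=T Q=T R=T S=T T=F
Count: 3.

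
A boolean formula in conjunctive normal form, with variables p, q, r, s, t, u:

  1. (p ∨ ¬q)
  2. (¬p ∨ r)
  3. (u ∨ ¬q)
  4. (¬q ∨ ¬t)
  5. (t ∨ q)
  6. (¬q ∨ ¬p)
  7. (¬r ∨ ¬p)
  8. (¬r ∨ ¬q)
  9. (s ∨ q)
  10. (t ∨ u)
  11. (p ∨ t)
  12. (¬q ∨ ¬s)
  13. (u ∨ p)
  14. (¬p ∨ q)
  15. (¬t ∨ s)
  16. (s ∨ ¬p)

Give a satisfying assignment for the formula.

p = 0, q = 0, r = 0, s = 1, t = 1, u = 1

u occurs only positively in the remaining clauses — set u = True.
Try p = False.
  then q is forced to False.
  then t is forced to True.
  then s is forced to True.
r is now unconstrained; take r = False.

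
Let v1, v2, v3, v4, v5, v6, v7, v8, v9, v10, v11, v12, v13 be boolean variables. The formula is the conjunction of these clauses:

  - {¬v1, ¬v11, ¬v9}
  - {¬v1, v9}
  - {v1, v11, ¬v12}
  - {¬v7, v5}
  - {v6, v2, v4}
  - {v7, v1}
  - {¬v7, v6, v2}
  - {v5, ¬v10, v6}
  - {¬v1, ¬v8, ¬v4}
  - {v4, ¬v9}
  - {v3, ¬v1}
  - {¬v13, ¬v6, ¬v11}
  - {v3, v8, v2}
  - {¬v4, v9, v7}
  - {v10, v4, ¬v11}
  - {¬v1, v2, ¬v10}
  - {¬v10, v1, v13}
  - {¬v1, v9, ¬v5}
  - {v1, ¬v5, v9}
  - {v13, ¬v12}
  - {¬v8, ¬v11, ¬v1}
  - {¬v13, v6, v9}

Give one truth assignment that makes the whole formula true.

v1 = F, v2 = T, v3 = F, v4 = T, v5 = T, v6 = F, v7 = T, v8 = F, v9 = T, v10 = F, v11 = T, v12 = F, v13 = T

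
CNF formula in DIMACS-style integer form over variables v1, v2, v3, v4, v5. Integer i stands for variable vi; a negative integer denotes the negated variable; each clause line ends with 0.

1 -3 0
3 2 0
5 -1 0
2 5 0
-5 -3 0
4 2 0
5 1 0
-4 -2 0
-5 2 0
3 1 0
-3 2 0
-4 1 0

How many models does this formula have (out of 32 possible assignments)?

Satisfying assignments:
  v1=1 v2=1 v3=0 v4=0 v5=1
Count: 1.

1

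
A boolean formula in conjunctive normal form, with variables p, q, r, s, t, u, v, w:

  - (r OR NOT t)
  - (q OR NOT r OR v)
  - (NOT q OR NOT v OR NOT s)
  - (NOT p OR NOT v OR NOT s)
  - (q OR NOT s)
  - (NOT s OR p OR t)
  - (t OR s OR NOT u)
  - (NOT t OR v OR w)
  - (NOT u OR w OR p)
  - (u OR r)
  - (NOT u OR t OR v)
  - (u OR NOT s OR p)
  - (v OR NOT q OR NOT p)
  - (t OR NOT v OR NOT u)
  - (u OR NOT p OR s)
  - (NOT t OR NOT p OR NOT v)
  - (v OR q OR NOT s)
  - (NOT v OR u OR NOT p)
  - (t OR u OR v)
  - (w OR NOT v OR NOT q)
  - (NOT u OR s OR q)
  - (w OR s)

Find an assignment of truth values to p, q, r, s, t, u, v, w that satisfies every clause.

Pure literal: w appears only positively; assign w = True.
Set p = False and propagate.
Set q = True and propagate.
The remaining clauses are satisfied by r = True, s = False, t = True, u = True, v = False.

p=F, q=T, r=T, s=F, t=T, u=T, v=F, w=T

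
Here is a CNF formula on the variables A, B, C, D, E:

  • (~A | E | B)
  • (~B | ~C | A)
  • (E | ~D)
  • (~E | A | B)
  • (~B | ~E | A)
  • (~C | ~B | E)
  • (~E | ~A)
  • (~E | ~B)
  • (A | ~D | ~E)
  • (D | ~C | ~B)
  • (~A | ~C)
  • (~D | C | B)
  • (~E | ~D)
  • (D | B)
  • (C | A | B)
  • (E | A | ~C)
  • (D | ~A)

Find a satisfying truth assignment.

Try A = False.
For the remaining variables, B = True, C = False, D = False, E = False works.

A=False, B=True, C=False, D=False, E=False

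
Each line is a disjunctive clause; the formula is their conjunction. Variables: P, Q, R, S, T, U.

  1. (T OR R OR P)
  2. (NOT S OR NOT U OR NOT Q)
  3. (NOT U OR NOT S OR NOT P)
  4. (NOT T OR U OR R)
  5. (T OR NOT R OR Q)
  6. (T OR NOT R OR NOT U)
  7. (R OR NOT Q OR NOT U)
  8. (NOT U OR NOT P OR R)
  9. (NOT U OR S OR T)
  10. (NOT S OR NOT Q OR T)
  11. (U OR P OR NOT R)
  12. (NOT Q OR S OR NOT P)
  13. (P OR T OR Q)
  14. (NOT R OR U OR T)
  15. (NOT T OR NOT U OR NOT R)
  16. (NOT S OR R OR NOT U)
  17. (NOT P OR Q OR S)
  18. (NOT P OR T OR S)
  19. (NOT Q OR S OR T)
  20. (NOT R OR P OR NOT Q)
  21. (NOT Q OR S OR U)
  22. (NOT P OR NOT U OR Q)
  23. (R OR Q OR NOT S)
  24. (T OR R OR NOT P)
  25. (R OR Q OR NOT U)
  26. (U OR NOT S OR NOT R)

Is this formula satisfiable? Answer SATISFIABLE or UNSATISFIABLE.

R = True:
  Q = True:
    propagation gives P=True, S=True, U=False; an empty clause results — contradiction.
  Q = False:
    propagation gives T=True, U=False, P=True, S=True; an empty clause results — contradiction.
R = False:
  Q = True:
    propagation gives U=False, T=False, P=True; an empty clause results — contradiction.
  Q = False:
    propagation gives S=False, P=False, T=True, U=True; an empty clause results — contradiction.
Every branch closes, so no satisfying assignment exists.

UNSATISFIABLE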